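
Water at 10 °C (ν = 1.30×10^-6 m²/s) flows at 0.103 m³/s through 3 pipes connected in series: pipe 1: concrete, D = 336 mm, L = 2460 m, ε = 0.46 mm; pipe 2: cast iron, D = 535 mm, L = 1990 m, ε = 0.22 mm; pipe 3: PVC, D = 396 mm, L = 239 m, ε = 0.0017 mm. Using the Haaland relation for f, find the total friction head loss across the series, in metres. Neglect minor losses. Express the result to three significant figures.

Pipe 1: V = 1.162 m/s, Re = 3.00×10^5, ε/D = 0.00137, f = 0.02196, h_1 = f(L/D)V²/2g = 11.06 m
Pipe 2: V = 0.4582 m/s, Re = 1.89×10^5, ε/D = 4.11×10^-4, f = 0.01826, h_2 = f(L/D)V²/2g = 0.7268 m
Pipe 3: V = 0.8363 m/s, Re = 2.55×10^5, ε/D = 4.29×10^-6, f = 0.01482, h_3 = f(L/D)V²/2g = 0.3189 m
Series → Q common, losses add: H = Σh = 12.10 m

H ≈ 12.1 m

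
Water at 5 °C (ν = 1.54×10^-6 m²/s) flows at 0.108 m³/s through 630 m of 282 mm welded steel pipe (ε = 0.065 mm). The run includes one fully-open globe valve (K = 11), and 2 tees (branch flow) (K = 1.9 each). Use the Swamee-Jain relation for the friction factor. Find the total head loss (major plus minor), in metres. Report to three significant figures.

H_L ≈ 7.86 m

V = 4Q/(πD²) = 1.729 m/s; V²/2g = 0.1524 m
Re = 3.17×10^5, ε/D = 2.30×10^-4 → f = 0.01646 (Swamee-Jain)
Major: h_f = f(L/D)·V²/2g = 0.01646·2234·0.1524 = 5.603 m
Minor: ΣK = 14.8; h_m = ΣK·V²/2g = 2.255 m
Total H_L = 5.603 + 2.255 = 7.859 m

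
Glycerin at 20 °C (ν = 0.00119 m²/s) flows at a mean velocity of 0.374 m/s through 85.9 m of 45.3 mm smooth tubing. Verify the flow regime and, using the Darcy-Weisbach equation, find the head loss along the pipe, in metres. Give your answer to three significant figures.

Re = VD/ν = 0.374·0.04530/0.00119 = 14.2 → laminar (Re < 2300)
f = 64/Re = 4.495
h_f = f(L/D)V²/(2g) = 4.495·(85.9/0.04530)·0.374²/(2·9.81) = 60.77 m

h_f ≈ 60.8 m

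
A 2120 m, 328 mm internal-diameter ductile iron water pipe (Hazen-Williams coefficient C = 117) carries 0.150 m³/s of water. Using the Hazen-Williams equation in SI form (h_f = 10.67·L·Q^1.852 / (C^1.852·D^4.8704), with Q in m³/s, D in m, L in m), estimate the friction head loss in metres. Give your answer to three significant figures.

h_f ≈ 22.7 m

h_f = 10.67·2120·0.150^1.852 / (117^1.852·0.328^4.8704) = 22.71 m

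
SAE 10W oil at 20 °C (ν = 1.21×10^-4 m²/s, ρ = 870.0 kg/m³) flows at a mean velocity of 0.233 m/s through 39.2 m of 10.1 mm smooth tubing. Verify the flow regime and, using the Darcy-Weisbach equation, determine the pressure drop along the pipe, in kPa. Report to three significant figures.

Δp ≈ 302 kPa

Re = VD/ν = 0.233·0.01010/1.21×10^-4 = 19.4 → laminar (Re < 2300)
f = 64/Re = 3.291
h_f = f(L/D)V²/(2g) = 3.291·(39.2/0.01010)·0.233²/(2·9.81) = 35.34 m
Δp = ρg·h_f = 870.0·9.81·35.34 = 301.6 kPa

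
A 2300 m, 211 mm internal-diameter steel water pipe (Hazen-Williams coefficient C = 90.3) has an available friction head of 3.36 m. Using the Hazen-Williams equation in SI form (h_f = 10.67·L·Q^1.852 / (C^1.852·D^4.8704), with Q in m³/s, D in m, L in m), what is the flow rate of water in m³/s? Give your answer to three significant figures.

Q ≈ 0.0124 m³/s

Rearranging: Q = [h_f·C^1.852·D^4.8704 / (10.67·L)]^(1/1.852)
Q = [3.36·90.3^1.852·0.211^4.8704 / (10.67·2300)]^0.540 = 0.01237 m³/s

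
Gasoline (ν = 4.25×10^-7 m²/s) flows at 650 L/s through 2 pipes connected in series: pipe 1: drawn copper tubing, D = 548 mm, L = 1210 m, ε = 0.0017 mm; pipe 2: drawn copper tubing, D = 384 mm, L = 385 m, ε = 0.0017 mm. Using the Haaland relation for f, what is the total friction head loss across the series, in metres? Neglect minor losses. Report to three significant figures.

H ≈ 23.0 m

Pipe 1: V = 2.756 m/s, Re = 3.55×10^6, ε/D = 3.10×10^-6, f = 0.009589, h_1 = f(L/D)V²/2g = 8.196 m
Pipe 2: V = 5.613 m/s, Re = 5.07×10^6, ε/D = 4.43×10^-6, f = 0.009212, h_2 = f(L/D)V²/2g = 14.83 m
Series → Q common, losses add: H = Σh = 23.02 m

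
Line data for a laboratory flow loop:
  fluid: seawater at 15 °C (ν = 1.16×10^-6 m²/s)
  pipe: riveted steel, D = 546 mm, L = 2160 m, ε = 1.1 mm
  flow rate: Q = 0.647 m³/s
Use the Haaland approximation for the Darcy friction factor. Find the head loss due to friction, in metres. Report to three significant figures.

h_f ≈ 36.4 m

V = 4Q/(πD²) = 4·0.647/(π·0.546²) = 2.763 m/s
Re = VD/ν = 2.763·0.546/1.16×10^-6 = 1.30×10^6 → turbulent
ε/D = 1.1/546 = 0.00201
Haaland: f = 0.02364
h_f = f(L/D)V²/(2g) = 0.02364·(2160/0.546)·2.763²/(2·9.81) = 36.39 m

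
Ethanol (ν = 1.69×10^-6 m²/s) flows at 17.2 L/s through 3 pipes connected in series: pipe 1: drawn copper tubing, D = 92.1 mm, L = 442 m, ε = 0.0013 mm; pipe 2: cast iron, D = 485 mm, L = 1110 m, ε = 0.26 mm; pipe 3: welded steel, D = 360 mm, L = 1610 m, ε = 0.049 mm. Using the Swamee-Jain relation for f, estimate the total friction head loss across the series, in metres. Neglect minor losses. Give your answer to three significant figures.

Pipe 1: V = 2.582 m/s, Re = 1.41×10^5, ε/D = 1.41×10^-5, f = 0.01676, h_1 = f(L/D)V²/2g = 27.32 m
Pipe 2: V = 0.09310 m/s, Re = 2.67×10^4, ε/D = 5.36×10^-4, f = 0.02551, h_2 = f(L/D)V²/2g = 0.02579 m
Pipe 3: V = 0.1690 m/s, Re = 3.60×10^4, ε/D = 1.36×10^-4, f = 0.02285, h_3 = f(L/D)V²/2g = 0.1487 m
Series → Q common, losses add: H = Σh = 27.50 m

H ≈ 27.5 m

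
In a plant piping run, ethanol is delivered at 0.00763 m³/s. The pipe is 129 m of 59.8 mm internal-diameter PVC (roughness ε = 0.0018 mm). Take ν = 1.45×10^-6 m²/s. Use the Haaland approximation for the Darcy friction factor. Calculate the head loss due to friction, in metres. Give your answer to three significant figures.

h_f ≈ 14.2 m

V = 4Q/(πD²) = 4·0.00763/(π·0.0598²) = 2.717 m/s
Re = VD/ν = 2.717·0.0598/1.45×10^-6 = 1.12×10^5 → turbulent
ε/D = 0.0018/59.8 = 3.01×10^-5
Haaland: f = 0.01754
h_f = f(L/D)V²/(2g) = 0.01754·(129/0.0598)·2.717²/(2·9.81) = 14.23 m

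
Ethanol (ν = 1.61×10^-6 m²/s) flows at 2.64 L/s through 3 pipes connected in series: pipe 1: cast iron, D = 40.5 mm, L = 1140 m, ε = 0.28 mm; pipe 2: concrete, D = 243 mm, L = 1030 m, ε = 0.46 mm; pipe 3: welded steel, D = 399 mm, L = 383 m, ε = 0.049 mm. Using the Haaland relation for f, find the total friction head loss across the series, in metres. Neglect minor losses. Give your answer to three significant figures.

H ≈ 211 m

Pipe 1: V = 2.049 m/s, Re = 5.16×10^4, ε/D = 0.00691, f = 0.03498, h_1 = f(L/D)V²/2g = 210.7 m
Pipe 2: V = 0.05692 m/s, Re = 8590, ε/D = 0.00189, f = 0.03454, h_2 = f(L/D)V²/2g = 0.02418 m
Pipe 3: V = 0.02111 m/s, Re = 5230, ε/D = 1.23×10^-4, f = 0.03730, h_3 = f(L/D)V²/2g = 8.136×10^-4 m
Series → Q common, losses add: H = Σh = 210.8 m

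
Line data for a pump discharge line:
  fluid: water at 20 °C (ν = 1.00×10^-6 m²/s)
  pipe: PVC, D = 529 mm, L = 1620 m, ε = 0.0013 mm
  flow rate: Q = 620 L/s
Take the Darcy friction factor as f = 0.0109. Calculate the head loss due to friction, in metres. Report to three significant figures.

h_f ≈ 13.5 m

V = 4Q/(πD²) = 4·0.620/(π·0.529²) = 2.821 m/s
h_f = f(L/D)V²/(2g) = 0.01090·(1620/0.529)·2.821²/(2·9.81) = 13.54 m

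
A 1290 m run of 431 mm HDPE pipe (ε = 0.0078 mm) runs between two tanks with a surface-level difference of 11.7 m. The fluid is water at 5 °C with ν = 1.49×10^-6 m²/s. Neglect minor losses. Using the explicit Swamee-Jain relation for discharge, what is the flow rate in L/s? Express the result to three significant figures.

Q ≈ 359 L/s

Swamee-Jain (Type II): Q = -0.965·√(gD⁵h_f/L)·ln[ε/(3.7D) + √(3.17ν²L/(gD³h_f))]
√(gD⁵h_f/L) = √(9.81·0.431⁵·11.7/1290) = 0.03638
ε/(3.7D) = 4.89×10^-6; √(3.17ν²L/(gD³h_f)) = 3.14×10^-5
Q = -0.965·0.03638·ln(3.632×10^-5) = 0.3589 m³/s
Check: V = 2.46 m/s, Re = 7.12×10^5, f = 0.01266, h_f = 11.7 m ≈ 11.7 m ✓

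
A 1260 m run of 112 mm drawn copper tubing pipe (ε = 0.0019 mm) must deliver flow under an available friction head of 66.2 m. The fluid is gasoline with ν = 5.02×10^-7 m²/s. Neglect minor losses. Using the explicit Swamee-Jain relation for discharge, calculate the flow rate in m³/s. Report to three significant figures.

Q ≈ 0.0296 m³/s

Swamee-Jain (Type II): Q = -0.965·√(gD⁵h_f/L)·ln[ε/(3.7D) + √(3.17ν²L/(gD³h_f))]
√(gD⁵h_f/L) = √(9.81·0.112⁵·66.2/1260) = 0.003014
ε/(3.7D) = 4.58×10^-6; √(3.17ν²L/(gD³h_f)) = 3.32×10^-5
Q = -0.965·0.003014·ln(3.780×10^-5) = 0.02962 m³/s
Check: V = 3.01 m/s, Re = 6.71×10^5, f = 0.01275, h_f = 66.1 m ≈ 66.2 m ✓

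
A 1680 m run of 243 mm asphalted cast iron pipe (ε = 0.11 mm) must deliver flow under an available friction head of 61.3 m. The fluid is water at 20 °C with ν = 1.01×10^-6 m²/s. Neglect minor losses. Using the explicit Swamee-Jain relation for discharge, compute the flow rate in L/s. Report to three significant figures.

Swamee-Jain (Type II): Q = -0.965·√(gD⁵h_f/L)·ln[ε/(3.7D) + √(3.17ν²L/(gD³h_f))]
√(gD⁵h_f/L) = √(9.81·0.243⁵·61.3/1680) = 0.01742
ε/(3.7D) = 1.22×10^-4; √(3.17ν²L/(gD³h_f)) = 2.51×10^-5
Q = -0.965·0.01742·ln(1.474×10^-4) = 0.1483 m³/s
Check: V = 3.20 m/s, Re = 7.69×10^5, f = 0.01713, h_f = 61.7 m ≈ 61.3 m ✓

Q ≈ 148 L/s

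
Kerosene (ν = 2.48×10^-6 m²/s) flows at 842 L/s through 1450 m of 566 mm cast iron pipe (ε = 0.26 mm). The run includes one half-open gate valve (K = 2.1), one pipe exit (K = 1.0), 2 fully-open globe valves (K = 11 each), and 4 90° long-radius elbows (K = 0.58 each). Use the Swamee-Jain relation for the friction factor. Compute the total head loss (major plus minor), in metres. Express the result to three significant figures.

H_L ≈ 40.8 m

V = 4Q/(πD²) = 3.346 m/s; V²/2g = 0.5708 m
Re = 7.64×10^5, ε/D = 4.59×10^-4 → f = 0.01718 (Swamee-Jain)
Major: h_f = f(L/D)·V²/2g = 0.01718·2562·0.5708 = 25.12 m
Minor: ΣK = 27.4; h_m = ΣK·V²/2g = 15.65 m
Total H_L = 25.12 + 15.65 = 40.78 m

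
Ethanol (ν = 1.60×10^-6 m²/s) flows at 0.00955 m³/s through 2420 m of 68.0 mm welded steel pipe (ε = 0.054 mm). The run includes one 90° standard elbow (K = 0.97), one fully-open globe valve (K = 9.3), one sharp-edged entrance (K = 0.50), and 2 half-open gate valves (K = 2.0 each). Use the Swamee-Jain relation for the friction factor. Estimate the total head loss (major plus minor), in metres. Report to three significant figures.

V = 4Q/(πD²) = 2.630 m/s; V²/2g = 0.3524 m
Re = 1.12×10^5, ε/D = 7.94×10^-4 → f = 0.02136 (Swamee-Jain)
Major: h_f = f(L/D)·V²/2g = 0.02136·35588·0.3524 = 267.9 m
Minor: ΣK = 14.8; h_m = ΣK·V²/2g = 5.206 m
Total H_L = 267.9 + 5.206 = 273.1 m

H_L ≈ 273 m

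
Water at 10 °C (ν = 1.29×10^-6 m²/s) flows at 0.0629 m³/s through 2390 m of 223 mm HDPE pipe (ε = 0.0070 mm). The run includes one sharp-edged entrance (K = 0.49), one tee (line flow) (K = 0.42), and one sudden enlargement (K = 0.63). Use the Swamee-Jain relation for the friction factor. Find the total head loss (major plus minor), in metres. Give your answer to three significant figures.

V = 4Q/(πD²) = 1.610 m/s; V²/2g = 0.1322 m
Re = 2.78×10^5, ε/D = 3.14×10^-5 → f = 0.01492 (Swamee-Jain)
Major: h_f = f(L/D)·V²/2g = 0.01492·10717·0.1322 = 21.14 m
Minor: ΣK = 1.54; h_m = ΣK·V²/2g = 0.2036 m
Total H_L = 21.14 + 0.2036 = 21.35 m

H_L ≈ 21.3 m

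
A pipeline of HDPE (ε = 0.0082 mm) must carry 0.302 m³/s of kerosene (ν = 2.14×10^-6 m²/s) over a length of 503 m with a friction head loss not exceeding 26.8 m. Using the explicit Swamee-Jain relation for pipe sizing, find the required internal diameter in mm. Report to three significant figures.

D ≈ 287 mm

Swamee-Jain (Type III): D = 0.66·[ε^1.25·(LQ²/(gh_f))^4.75 + ν·Q^9.4·(L/(gh_f))^5.2]^0.04
LQ²/(gh_f) = 0.1745; L/(gh_f) = 1.913
Term 1 = ε^1.25·(…)^4.75 = 1.10×10^-10; Term 2 = ν·Q^9.4·(…)^5.2 = 8.08×10^-10
D = 0.66·(1.10×10^-10 + 8.08×10^-10)^0.04 = 0.2871 m = 287 mm
Check: V = 4.66 m/s, Re = 6.26×10^5, f = 0.01309, h_f = 25.4 m ≈ 26.8 m ✓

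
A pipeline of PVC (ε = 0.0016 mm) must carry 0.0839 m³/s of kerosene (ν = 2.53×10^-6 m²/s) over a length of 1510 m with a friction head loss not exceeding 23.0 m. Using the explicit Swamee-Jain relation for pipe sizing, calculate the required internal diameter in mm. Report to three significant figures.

Swamee-Jain (Type III): D = 0.66·[ε^1.25·(LQ²/(gh_f))^4.75 + ν·Q^9.4·(L/(gh_f))^5.2]^0.04
LQ²/(gh_f) = 0.04711; L/(gh_f) = 6.692
Term 1 = ε^1.25·(…)^4.75 = 2.83×10^-14; Term 2 = ν·Q^9.4·(…)^5.2 = 3.80×10^-12
D = 0.66·(2.83×10^-14 + 3.80×10^-12)^0.04 = 0.2306 m = 231 mm
Check: V = 2.01 m/s, Re = 1.83×10^5, f = 0.01586, h_f = 21.4 m ≈ 23.0 m ✓

D ≈ 231 mm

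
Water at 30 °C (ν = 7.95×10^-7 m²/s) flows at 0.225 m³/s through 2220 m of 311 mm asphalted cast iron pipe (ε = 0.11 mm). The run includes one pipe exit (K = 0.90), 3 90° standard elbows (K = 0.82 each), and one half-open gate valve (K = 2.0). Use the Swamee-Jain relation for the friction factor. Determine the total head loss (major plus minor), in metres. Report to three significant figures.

V = 4Q/(πD²) = 2.962 m/s; V²/2g = 0.4471 m
Re = 1.16×10^6, ε/D = 3.54×10^-4 → f = 0.01613 (Swamee-Jain)
Major: h_f = f(L/D)·V²/2g = 0.01613·7138·0.4471 = 51.48 m
Minor: ΣK = 5.36; h_m = ΣK·V²/2g = 2.397 m
Total H_L = 51.48 + 2.397 = 53.88 m

H_L ≈ 53.9 m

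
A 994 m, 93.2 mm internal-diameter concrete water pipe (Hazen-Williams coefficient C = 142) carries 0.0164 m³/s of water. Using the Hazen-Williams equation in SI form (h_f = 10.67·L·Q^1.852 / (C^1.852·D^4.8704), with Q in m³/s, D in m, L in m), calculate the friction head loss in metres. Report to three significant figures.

h_f = 10.67·994·0.0164^1.852 / (142^1.852·0.0932^4.8704) = 56.59 m

h_f ≈ 56.6 m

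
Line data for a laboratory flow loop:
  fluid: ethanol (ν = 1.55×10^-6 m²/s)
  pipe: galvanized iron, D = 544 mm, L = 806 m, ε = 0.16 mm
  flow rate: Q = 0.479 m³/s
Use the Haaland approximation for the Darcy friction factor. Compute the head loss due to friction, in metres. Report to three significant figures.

h_f ≈ 5.06 m

V = 4Q/(πD²) = 4·0.479/(π·0.544²) = 2.061 m/s
Re = VD/ν = 2.061·0.544/1.55×10^-6 = 7.23×10^5 → turbulent
ε/D = 0.16/544 = 2.94×10^-4
Haaland: f = 0.01577
h_f = f(L/D)V²/(2g) = 0.01577·(806/0.544)·2.061²/(2·9.81) = 5.058 m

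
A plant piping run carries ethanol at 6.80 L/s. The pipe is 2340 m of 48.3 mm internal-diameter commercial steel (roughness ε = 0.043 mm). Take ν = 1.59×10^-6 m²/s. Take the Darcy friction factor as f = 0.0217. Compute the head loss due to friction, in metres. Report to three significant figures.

V = 4Q/(πD²) = 4·0.00680/(π·0.0483²) = 3.711 m/s
h_f = f(L/D)V²/(2g) = 0.02170·(2340/0.0483)·3.711²/(2·9.81) = 738.0 m

h_f ≈ 738 m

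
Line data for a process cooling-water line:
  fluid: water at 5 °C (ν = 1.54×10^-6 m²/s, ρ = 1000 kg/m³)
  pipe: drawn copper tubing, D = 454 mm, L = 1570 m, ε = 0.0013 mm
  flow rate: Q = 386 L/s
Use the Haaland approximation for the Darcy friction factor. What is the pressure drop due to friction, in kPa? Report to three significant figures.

V = 4Q/(πD²) = 4·0.386/(π·0.454²) = 2.384 m/s
Re = VD/ν = 2.384·0.454/1.54×10^-6 = 7.03×10^5 → turbulent
ε/D = 0.0013/454 = 2.86×10^-6
Haaland: f = 0.01234
h_f = f(L/D)V²/(2g) = 0.01234·(1570/0.454)·2.384²/(2·9.81) = 12.37 m
Δp = ρg·h_f = 1000·9.81·12.37 = 121.3 kPa

Δp ≈ 121 kPa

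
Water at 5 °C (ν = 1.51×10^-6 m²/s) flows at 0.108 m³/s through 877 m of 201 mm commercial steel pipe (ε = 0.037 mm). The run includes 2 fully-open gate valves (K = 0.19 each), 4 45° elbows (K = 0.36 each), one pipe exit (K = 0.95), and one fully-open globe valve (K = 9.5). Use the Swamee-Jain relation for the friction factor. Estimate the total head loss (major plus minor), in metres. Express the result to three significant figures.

H_L ≈ 47.2 m

V = 4Q/(πD²) = 3.404 m/s; V²/2g = 0.5905 m
Re = 4.53×10^5, ε/D = 1.84×10^-4 → f = 0.01550 (Swamee-Jain)
Major: h_f = f(L/D)·V²/2g = 0.01550·4363·0.5905 = 39.93 m
Minor: ΣK = 12.3; h_m = ΣK·V²/2g = 7.245 m
Total H_L = 39.93 + 7.245 = 47.18 m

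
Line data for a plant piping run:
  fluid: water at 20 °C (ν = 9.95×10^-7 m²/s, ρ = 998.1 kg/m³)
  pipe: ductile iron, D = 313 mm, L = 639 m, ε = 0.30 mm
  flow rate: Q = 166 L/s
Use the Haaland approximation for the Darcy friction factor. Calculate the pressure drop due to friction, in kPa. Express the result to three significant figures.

V = 4Q/(πD²) = 4·0.166/(π·0.313²) = 2.157 m/s
Re = VD/ν = 2.157·0.313/9.95×10^-7 = 6.79×10^5 → turbulent
ε/D = 0.30/313 = 9.58×10^-4
Haaland: f = 0.01987
h_f = f(L/D)V²/(2g) = 0.01987·(639/0.313)·2.157²/(2·9.81) = 9.625 m
Δp = ρg·h_f = 998.1·9.81·9.625 = 94.24 kPa

Δp ≈ 94.2 kPa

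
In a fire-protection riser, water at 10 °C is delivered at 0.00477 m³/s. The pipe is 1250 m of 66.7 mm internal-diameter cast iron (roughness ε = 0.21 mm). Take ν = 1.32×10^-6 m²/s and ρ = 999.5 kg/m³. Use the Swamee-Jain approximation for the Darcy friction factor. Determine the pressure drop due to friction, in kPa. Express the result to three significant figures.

V = 4Q/(πD²) = 4·0.00477/(π·0.0667²) = 1.365 m/s
Re = VD/ν = 1.365·0.0667/1.32×10^-6 = 6.90×10^4 → turbulent
ε/D = 0.21/66.7 = 0.00315
Swamee-Jain: f = 0.02859
h_f = f(L/D)V²/(2g) = 0.02859·(1250/0.0667)·1.365²/(2·9.81) = 50.90 m
Δp = ρg·h_f = 999.5·9.81·50.90 = 499.1 kPa

Δp ≈ 499 kPa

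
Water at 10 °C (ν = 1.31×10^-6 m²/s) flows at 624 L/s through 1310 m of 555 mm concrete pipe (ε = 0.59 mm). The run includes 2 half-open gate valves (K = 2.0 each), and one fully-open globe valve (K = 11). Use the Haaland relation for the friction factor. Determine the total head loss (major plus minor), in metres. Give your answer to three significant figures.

H_L ≈ 21.3 m

V = 4Q/(πD²) = 2.579 m/s; V²/2g = 0.3391 m
Re = 1.09×10^6, ε/D = 0.00106 → f = 0.02020 (Haaland)
Major: h_f = f(L/D)·V²/2g = 0.02020·2360·0.3391 = 16.17 m
Minor: ΣK = 15.0; h_m = ΣK·V²/2g = 5.086 m
Total H_L = 16.17 + 5.086 = 21.26 m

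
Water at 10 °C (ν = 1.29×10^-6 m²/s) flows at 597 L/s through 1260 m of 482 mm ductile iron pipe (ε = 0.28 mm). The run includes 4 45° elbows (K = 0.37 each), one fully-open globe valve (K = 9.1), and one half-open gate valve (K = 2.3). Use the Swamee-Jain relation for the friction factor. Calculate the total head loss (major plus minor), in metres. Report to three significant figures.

V = 4Q/(πD²) = 3.272 m/s; V²/2g = 0.5456 m
Re = 1.22×10^6, ε/D = 5.81×10^-4 → f = 0.01774 (Swamee-Jain)
Major: h_f = f(L/D)·V²/2g = 0.01774·2614·0.5456 = 25.30 m
Minor: ΣK = 12.9; h_m = ΣK·V²/2g = 7.027 m
Total H_L = 25.30 + 7.027 = 32.33 m

H_L ≈ 32.3 m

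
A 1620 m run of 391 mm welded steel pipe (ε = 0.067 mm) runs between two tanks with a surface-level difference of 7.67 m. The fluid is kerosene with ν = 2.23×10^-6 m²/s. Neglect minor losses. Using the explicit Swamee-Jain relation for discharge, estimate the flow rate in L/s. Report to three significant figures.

Swamee-Jain (Type II): Q = -0.965·√(gD⁵h_f/L)·ln[ε/(3.7D) + √(3.17ν²L/(gD³h_f))]
√(gD⁵h_f/L) = √(9.81·0.391⁵·7.67/1620) = 0.02060
ε/(3.7D) = 4.63×10^-5; √(3.17ν²L/(gD³h_f)) = 7.54×10^-5
Q = -0.965·0.02060·ln(1.217×10^-4) = 0.1792 m³/s
Check: V = 1.49 m/s, Re = 2.62×10^5, f = 0.01634, h_f = 7.69 m ≈ 7.67 m ✓

Q ≈ 179 L/s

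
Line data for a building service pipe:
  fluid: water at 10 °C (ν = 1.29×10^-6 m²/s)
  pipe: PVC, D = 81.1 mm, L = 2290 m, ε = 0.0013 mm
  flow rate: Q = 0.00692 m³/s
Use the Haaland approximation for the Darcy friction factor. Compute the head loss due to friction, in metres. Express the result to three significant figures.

h_f ≈ 47.9 m

V = 4Q/(πD²) = 4·0.00692/(π·0.0811²) = 1.340 m/s
Re = VD/ν = 1.340·0.0811/1.29×10^-6 = 8.42×10^4 → turbulent
ε/D = 0.0013/81.1 = 1.60×10^-5
Haaland: f = 0.01853
h_f = f(L/D)V²/(2g) = 0.01853·(2290/0.0811)·1.340²/(2·9.81) = 47.87 m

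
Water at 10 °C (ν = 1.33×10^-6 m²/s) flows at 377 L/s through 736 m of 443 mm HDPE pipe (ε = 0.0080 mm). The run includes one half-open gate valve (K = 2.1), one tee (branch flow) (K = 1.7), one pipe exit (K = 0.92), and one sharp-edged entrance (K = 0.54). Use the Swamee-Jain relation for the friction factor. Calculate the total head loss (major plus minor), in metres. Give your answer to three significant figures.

V = 4Q/(πD²) = 2.446 m/s; V²/2g = 0.3049 m
Re = 8.15×10^5, ε/D = 1.81×10^-5 → f = 0.01240 (Swamee-Jain)
Major: h_f = f(L/D)·V²/2g = 0.01240·1661·0.3049 = 6.282 m
Minor: ΣK = 5.26; h_m = ΣK·V²/2g = 1.604 m
Total H_L = 6.282 + 1.604 = 7.886 m

H_L ≈ 7.89 m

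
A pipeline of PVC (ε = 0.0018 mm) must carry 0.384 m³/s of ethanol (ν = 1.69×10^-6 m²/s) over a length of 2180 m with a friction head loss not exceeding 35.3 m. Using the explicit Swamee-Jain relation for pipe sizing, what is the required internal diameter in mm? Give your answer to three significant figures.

D ≈ 397 mm

Swamee-Jain (Type III): D = 0.66·[ε^1.25·(LQ²/(gh_f))^4.75 + ν·Q^9.4·(L/(gh_f))^5.2]^0.04
LQ²/(gh_f) = 0.9283; L/(gh_f) = 6.295
Term 1 = ε^1.25·(…)^4.75 = 4.63×10^-8; Term 2 = ν·Q^9.4·(…)^5.2 = 2.99×10^-6
D = 0.66·(4.63×10^-8 + 2.99×10^-6)^0.04 = 0.3970 m = 397 mm
Check: V = 3.10 m/s, Re = 7.29×10^5, f = 0.01234, h_f = 33.2 m ≈ 35.3 m ✓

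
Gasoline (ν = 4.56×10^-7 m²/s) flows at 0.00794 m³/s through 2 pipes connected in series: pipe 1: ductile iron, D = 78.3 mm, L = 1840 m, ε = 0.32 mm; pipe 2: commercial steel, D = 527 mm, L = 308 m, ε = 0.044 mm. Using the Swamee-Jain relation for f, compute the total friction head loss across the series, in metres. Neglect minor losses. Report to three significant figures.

H ≈ 94.9 m

Pipe 1: V = 1.649 m/s, Re = 2.83×10^5, ε/D = 0.00409, f = 0.02913, h_1 = f(L/D)V²/2g = 94.86 m
Pipe 2: V = 0.03640 m/s, Re = 4.21×10^4, ε/D = 8.35×10^-5, f = 0.02190, h_2 = f(L/D)V²/2g = 8.644×10^-4 m
Series → Q common, losses add: H = Σh = 94.86 m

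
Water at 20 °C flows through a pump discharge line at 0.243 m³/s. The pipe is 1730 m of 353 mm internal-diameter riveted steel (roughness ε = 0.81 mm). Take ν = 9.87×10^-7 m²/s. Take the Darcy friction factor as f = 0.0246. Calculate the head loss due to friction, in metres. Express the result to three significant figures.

V = 4Q/(πD²) = 4·0.243/(π·0.353²) = 2.483 m/s
h_f = f(L/D)V²/(2g) = 0.02460·(1730/0.353)·2.483²/(2·9.81) = 37.88 m

h_f ≈ 37.9 m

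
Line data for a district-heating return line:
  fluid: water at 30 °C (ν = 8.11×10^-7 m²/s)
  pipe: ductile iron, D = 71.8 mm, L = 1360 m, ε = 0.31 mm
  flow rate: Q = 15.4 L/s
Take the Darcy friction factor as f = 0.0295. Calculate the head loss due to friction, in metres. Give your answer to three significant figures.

h_f ≈ 412 m

V = 4Q/(πD²) = 4·0.0154/(π·0.0718²) = 3.803 m/s
h_f = f(L/D)V²/(2g) = 0.02950·(1360/0.0718)·3.803²/(2·9.81) = 412.0 m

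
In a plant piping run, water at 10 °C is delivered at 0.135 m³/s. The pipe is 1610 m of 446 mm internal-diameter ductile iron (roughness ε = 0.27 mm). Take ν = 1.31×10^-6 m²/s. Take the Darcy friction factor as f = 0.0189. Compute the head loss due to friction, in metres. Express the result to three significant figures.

V = 4Q/(πD²) = 4·0.135/(π·0.446²) = 0.8641 m/s
h_f = f(L/D)V²/(2g) = 0.01890·(1610/0.446)·0.8641²/(2·9.81) = 2.597 m

h_f ≈ 2.60 m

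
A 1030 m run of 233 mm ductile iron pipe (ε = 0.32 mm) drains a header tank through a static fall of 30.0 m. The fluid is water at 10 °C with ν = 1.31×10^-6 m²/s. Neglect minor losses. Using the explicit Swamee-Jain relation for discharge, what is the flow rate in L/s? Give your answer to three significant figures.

Swamee-Jain (Type II): Q = -0.965·√(gD⁵h_f/L)·ln[ε/(3.7D) + √(3.17ν²L/(gD³h_f))]
√(gD⁵h_f/L) = √(9.81·0.233⁵·30.0/1030) = 0.01401
ε/(3.7D) = 3.71×10^-4; √(3.17ν²L/(gD³h_f)) = 3.88×10^-5
Q = -0.965·0.01401·ln(4.100×10^-4) = 0.1054 m³/s
Check: V = 2.47 m/s, Re = 4.40×10^5, f = 0.02191, h_f = 30.2 m ≈ 30.0 m ✓

Q ≈ 105 L/s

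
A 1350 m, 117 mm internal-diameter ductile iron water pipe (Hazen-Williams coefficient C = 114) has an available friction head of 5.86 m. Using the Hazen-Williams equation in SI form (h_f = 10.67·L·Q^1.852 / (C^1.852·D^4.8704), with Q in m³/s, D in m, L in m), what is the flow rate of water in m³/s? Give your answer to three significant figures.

Q ≈ 0.00597 m³/s

Rearranging: Q = [h_f·C^1.852·D^4.8704 / (10.67·L)]^(1/1.852)
Q = [5.86·114^1.852·0.117^4.8704 / (10.67·1350)]^0.540 = 0.005965 m³/s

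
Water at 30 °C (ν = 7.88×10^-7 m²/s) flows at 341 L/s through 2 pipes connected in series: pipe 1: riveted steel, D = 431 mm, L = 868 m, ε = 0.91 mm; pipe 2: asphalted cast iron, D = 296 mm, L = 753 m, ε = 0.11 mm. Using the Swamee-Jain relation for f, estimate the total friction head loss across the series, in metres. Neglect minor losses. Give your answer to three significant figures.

Pipe 1: V = 2.337 m/s, Re = 1.28×10^6, ε/D = 0.00211, f = 0.02396, h_1 = f(L/D)V²/2g = 13.44 m
Pipe 2: V = 4.955 m/s, Re = 1.86×10^6, ε/D = 3.72×10^-4, f = 0.01606, h_2 = f(L/D)V²/2g = 51.15 m
Series → Q common, losses add: H = Σh = 64.58 m

H ≈ 64.6 m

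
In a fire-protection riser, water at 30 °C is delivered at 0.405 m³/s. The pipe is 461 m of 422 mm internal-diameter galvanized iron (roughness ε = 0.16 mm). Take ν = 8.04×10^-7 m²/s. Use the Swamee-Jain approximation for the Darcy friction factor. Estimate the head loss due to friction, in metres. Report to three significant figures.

V = 4Q/(πD²) = 4·0.405/(π·0.422²) = 2.896 m/s
Re = VD/ν = 2.896·0.422/8.04×10^-7 = 1.52×10^6 → turbulent
ε/D = 0.16/422 = 3.79×10^-4
Swamee-Jain: f = 0.01621
h_f = f(L/D)V²/(2g) = 0.01621·(461/0.422)·2.896²/(2·9.81) = 7.566 m

h_f ≈ 7.57 m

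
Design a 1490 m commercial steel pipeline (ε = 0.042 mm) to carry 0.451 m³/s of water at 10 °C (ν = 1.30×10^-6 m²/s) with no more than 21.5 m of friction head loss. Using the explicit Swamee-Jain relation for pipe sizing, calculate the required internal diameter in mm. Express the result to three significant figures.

D ≈ 439 mm

Swamee-Jain (Type III): D = 0.66·[ε^1.25·(LQ²/(gh_f))^4.75 + ν·Q^9.4·(L/(gh_f))^5.2]^0.04
LQ²/(gh_f) = 1.437; L/(gh_f) = 7.064
Term 1 = ε^1.25·(…)^4.75 = 1.89×10^-5; Term 2 = ν·Q^9.4·(…)^5.2 = 1.90×10^-5
D = 0.66·(1.89×10^-5 + 1.90×10^-5)^0.04 = 0.4392 m = 439 mm
Check: V = 2.98 m/s, Re = 1.01×10^6, f = 0.01344, h_f = 20.6 m ≈ 21.5 m ✓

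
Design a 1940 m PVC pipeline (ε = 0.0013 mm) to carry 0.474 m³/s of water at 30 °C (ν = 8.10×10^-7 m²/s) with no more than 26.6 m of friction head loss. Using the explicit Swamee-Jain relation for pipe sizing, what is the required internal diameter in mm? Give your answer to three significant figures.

D ≈ 432 mm

Swamee-Jain (Type III): D = 0.66·[ε^1.25·(LQ²/(gh_f))^4.75 + ν·Q^9.4·(L/(gh_f))^5.2]^0.04
LQ²/(gh_f) = 1.670; L/(gh_f) = 7.434
Term 1 = ε^1.25·(…)^4.75 = 5.02×10^-7; Term 2 = ν·Q^9.4·(…)^5.2 = 2.46×10^-5
D = 0.66·(5.02×10^-7 + 2.46×10^-5)^0.04 = 0.4321 m = 432 mm
Check: V = 3.23 m/s, Re = 1.72×10^6, f = 0.01072, h_f = 25.6 m ≈ 26.6 m ✓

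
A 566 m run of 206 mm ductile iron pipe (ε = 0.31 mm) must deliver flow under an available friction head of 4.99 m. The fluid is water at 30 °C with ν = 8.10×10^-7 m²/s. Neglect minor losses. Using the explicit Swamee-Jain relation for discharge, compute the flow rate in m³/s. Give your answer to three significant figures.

Swamee-Jain (Type II): Q = -0.965·√(gD⁵h_f/L)·ln[ε/(3.7D) + √(3.17ν²L/(gD³h_f))]
√(gD⁵h_f/L) = √(9.81·0.206⁵·4.99/566) = 0.005664
ε/(3.7D) = 4.07×10^-4; √(3.17ν²L/(gD³h_f)) = 5.24×10^-5
Q = -0.965·0.005664·ln(4.592×10^-4) = 0.04201 m³/s
Check: V = 1.26 m/s, Re = 3.21×10^5, f = 0.02258, h_f = 5.02 m ≈ 4.99 m ✓

Q ≈ 0.0420 m³/s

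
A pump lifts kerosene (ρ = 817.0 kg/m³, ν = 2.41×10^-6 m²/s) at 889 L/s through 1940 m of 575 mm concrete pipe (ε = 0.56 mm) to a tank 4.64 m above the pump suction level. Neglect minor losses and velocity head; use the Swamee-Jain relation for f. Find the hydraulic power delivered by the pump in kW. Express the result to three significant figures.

V = 4Q/(πD²) = 3.424 m/s; Re = 8.17×10^5; ε/D = 9.74×10^-4; f = 0.01999
h_f = f(L/D)V²/2g = 40.28 m
Total head H = z + h_f = 4.64 + 40.28 = 44.92 m
P_hyd = ρgQH = 817.0·9.81·0.889·44.92 = 320.1 kW

P_hyd ≈ 320 kW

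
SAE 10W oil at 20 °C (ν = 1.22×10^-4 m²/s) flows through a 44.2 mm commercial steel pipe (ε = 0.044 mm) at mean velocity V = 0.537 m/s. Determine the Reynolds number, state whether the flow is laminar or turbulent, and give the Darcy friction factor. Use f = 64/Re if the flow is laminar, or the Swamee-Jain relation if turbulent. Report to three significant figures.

Re ≈ 195; laminar; f = 64/Re ≈ 0.329

Re = VD/ν = 0.5370·0.0442/1.22×10^-4 = 195
Re < 2300 → laminar → f = 64/Re = 0.3290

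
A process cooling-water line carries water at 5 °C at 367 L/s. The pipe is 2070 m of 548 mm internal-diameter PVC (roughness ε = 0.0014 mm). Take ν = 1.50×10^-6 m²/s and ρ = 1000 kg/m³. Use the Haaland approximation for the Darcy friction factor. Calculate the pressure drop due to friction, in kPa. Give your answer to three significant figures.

V = 4Q/(πD²) = 4·0.367/(π·0.548²) = 1.556 m/s
Re = VD/ν = 1.556·0.548/1.50×10^-6 = 5.68×10^5 → turbulent
ε/D = 0.0014/548 = 2.55×10^-6
Haaland: f = 0.01280
h_f = f(L/D)V²/(2g) = 0.01280·(2070/0.548)·1.556²/(2·9.81) = 5.966 m
Δp = ρg·h_f = 1000·9.81·5.966 = 58.53 kPa

Δp ≈ 58.5 kPa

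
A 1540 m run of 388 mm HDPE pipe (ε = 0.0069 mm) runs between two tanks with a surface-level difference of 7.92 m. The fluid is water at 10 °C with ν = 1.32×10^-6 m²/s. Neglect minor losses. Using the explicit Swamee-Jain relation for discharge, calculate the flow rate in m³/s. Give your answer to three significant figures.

Q ≈ 0.202 m³/s

Swamee-Jain (Type II): Q = -0.965·√(gD⁵h_f/L)·ln[ε/(3.7D) + √(3.17ν²L/(gD³h_f))]
√(gD⁵h_f/L) = √(9.81·0.388⁵·7.92/1540) = 0.02106
ε/(3.7D) = 4.81×10^-6; √(3.17ν²L/(gD³h_f)) = 4.33×10^-5
Q = -0.965·0.02106·ln(4.810×10^-5) = 0.2021 m³/s
Check: V = 1.71 m/s, Re = 5.02×10^5, f = 0.01336, h_f = 7.90 m ≈ 7.92 m ✓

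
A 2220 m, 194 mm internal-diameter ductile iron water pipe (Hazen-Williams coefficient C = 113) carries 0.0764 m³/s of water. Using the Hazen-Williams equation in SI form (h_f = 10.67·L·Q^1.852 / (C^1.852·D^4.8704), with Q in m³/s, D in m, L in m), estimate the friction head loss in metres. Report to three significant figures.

h_f = 10.67·2220·0.0764^1.852 / (113^1.852·0.194^4.8704) = 93.84 m

h_f ≈ 93.8 m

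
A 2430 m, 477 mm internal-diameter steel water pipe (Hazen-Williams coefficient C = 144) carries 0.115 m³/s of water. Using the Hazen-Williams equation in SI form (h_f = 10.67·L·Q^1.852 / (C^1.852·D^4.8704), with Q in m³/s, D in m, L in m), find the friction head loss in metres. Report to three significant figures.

h_f = 10.67·2430·0.115^1.852 / (144^1.852·0.477^4.8704) = 1.748 m

h_f ≈ 1.75 m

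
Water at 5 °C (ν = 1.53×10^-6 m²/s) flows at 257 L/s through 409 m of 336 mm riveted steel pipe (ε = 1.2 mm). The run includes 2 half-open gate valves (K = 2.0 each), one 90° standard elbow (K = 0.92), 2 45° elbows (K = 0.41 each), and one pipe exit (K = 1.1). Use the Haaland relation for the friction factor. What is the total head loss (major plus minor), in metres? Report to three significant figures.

V = 4Q/(πD²) = 2.898 m/s; V²/2g = 0.4282 m
Re = 6.37×10^5, ε/D = 0.00357 → f = 0.02772 (Haaland)
Major: h_f = f(L/D)·V²/2g = 0.02772·1217·0.4282 = 14.45 m
Minor: ΣK = 6.84; h_m = ΣK·V²/2g = 2.929 m
Total H_L = 14.45 + 2.929 = 17.38 m

H_L ≈ 17.4 m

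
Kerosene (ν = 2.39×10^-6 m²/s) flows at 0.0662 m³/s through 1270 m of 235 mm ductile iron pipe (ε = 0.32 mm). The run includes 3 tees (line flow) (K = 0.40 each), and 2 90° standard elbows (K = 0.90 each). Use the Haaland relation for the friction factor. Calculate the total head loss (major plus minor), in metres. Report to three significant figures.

V = 4Q/(πD²) = 1.526 m/s; V²/2g = 0.1187 m
Re = 1.50×10^5, ε/D = 0.00136 → f = 0.02256 (Haaland)
Major: h_f = f(L/D)·V²/2g = 0.02256·5404·0.1187 = 14.48 m
Minor: ΣK = 3.00; h_m = ΣK·V²/2g = 0.3562 m
Total H_L = 14.48 + 0.3562 = 14.83 m

H_L ≈ 14.8 m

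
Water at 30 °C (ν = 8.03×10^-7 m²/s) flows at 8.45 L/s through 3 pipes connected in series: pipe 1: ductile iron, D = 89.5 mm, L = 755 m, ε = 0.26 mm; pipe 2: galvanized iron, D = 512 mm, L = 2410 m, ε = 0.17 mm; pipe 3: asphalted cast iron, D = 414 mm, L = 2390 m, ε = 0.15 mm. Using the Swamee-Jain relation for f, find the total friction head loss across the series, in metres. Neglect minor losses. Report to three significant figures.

Pipe 1: V = 1.343 m/s, Re = 1.50×10^5, ε/D = 0.00291, f = 0.02705, h_1 = f(L/D)V²/2g = 20.98 m
Pipe 2: V = 0.04104 m/s, Re = 2.62×10^4, ε/D = 3.32×10^-4, f = 0.02508, h_2 = f(L/D)V²/2g = 0.01014 m
Pipe 3: V = 0.06277 m/s, Re = 3.24×10^4, ε/D = 3.62×10^-4, f = 0.02407, h_3 = f(L/D)V²/2g = 0.02791 m
Series → Q common, losses add: H = Σh = 21.02 m

H ≈ 21.0 m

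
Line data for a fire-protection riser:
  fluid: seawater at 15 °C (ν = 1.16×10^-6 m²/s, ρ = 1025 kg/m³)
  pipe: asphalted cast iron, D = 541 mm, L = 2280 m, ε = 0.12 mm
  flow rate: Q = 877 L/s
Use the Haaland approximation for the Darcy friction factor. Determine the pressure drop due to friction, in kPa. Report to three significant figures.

V = 4Q/(πD²) = 4·0.877/(π·0.541²) = 3.815 m/s
Re = VD/ν = 3.815·0.541/1.16×10^-6 = 1.78×10^6 → turbulent
ε/D = 0.12/541 = 2.22×10^-4
Haaland: f = 0.01451
h_f = f(L/D)V²/(2g) = 0.01451·(2280/0.541)·3.815²/(2·9.81) = 45.37 m
Δp = ρg·h_f = 1025·9.81·45.37 = 456.2 kPa

Δp ≈ 456 kPa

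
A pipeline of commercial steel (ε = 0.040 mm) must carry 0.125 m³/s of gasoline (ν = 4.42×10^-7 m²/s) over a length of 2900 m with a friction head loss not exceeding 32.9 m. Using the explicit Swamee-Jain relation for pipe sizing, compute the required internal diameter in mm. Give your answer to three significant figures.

Swamee-Jain (Type III): D = 0.66·[ε^1.25·(LQ²/(gh_f))^4.75 + ν·Q^9.4·(L/(gh_f))^5.2]^0.04
LQ²/(gh_f) = 0.1404; L/(gh_f) = 8.985
Term 1 = ε^1.25·(…)^4.75 = 2.83×10^-10; Term 2 = ν·Q^9.4·(…)^5.2 = 1.30×10^-10
D = 0.66·(2.83×10^-10 + 1.30×10^-10)^0.04 = 0.2781 m = 278 mm
Check: V = 2.06 m/s, Re = 1.29×10^6, f = 0.01388, h_f = 31.2 m ≈ 32.9 m ✓

D ≈ 278 mm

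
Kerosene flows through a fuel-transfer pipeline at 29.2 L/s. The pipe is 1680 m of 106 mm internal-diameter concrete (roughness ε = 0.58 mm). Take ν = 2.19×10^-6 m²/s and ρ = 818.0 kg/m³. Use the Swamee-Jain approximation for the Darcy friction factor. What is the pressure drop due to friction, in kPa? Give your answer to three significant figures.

V = 4Q/(πD²) = 4·0.0292/(π·0.106²) = 3.309 m/s
Re = VD/ν = 3.309·0.106/2.19×10^-6 = 1.60×10^5 → turbulent
ε/D = 0.58/106 = 0.00547
Swamee-Jain: f = 0.03197
h_f = f(L/D)V²/(2g) = 0.03197·(1680/0.106)·3.309²/(2·9.81) = 282.7 m
Δp = ρg·h_f = 818.0·9.81·282.7 = 2269 kPa

Δp ≈ 2270 kPa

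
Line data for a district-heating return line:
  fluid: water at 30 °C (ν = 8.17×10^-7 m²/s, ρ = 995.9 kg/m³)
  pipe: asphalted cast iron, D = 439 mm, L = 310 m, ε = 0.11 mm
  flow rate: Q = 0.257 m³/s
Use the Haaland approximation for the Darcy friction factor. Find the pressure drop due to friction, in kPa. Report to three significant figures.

V = 4Q/(πD²) = 4·0.257/(π·0.439²) = 1.698 m/s
Re = VD/ν = 1.698·0.439/8.17×10^-7 = 9.12×10^5 → turbulent
ε/D = 0.11/439 = 2.51×10^-4
Haaland: f = 0.01519
h_f = f(L/D)V²/(2g) = 0.01519·(310/0.439)·1.698²/(2·9.81) = 1.577 m
Δp = ρg·h_f = 995.9·9.81·1.577 = 15.40 kPa

Δp ≈ 15.4 kPa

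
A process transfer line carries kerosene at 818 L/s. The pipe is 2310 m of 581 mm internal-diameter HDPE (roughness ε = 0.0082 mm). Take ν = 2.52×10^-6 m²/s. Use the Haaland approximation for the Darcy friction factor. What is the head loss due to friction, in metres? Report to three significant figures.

h_f ≈ 24.1 m

V = 4Q/(πD²) = 4·0.818/(π·0.581²) = 3.085 m/s
Re = VD/ν = 3.085·0.581/2.52×10^-6 = 7.11×10^5 → turbulent
ε/D = 0.0082/581 = 1.41×10^-5
Haaland: f = 0.01249
h_f = f(L/D)V²/(2g) = 0.01249·(2310/0.581)·3.085²/(2·9.81) = 24.09 m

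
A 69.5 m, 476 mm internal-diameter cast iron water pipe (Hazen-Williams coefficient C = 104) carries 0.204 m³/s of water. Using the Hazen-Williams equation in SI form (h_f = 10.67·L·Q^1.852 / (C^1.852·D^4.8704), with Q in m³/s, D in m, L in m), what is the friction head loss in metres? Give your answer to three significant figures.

h_f = 10.67·69.5·0.204^1.852 / (104^1.852·0.476^4.8704) = 0.2668 m

h_f ≈ 0.267 m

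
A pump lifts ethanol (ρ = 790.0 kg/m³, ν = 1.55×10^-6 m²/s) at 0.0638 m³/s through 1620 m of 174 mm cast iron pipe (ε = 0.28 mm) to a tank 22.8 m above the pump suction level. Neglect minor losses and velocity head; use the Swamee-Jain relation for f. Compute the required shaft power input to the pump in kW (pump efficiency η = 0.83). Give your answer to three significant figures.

P_shaft ≈ 60.3 kW

V = 4Q/(πD²) = 2.683 m/s; Re = 3.01×10^5; ε/D = 0.00161; f = 0.02297
h_f = f(L/D)V²/2g = 78.46 m
Total head H = z + h_f = 22.8 + 78.46 = 101.3 m
P_hyd = ρgQH = 790.0·9.81·0.0638·101.3 = 50.07 kW
P_shaft = P_hyd/η = 50.07/0.83 = 60.33 kW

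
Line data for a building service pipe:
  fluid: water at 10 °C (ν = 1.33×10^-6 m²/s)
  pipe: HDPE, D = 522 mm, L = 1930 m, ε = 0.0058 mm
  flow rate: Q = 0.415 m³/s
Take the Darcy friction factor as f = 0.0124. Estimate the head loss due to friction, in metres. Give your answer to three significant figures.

V = 4Q/(πD²) = 4·0.415/(π·0.522²) = 1.939 m/s
h_f = f(L/D)V²/(2g) = 0.01240·(1930/0.522)·1.939²/(2·9.81) = 8.787 m

h_f ≈ 8.79 m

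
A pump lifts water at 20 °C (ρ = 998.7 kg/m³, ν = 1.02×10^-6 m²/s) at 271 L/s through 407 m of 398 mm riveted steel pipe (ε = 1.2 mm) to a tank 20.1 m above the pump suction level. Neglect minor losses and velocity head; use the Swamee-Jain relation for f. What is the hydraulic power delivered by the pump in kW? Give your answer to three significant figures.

V = 4Q/(πD²) = 2.178 m/s; Re = 8.50×10^5; ε/D = 0.00302; f = 0.02644
h_f = f(L/D)V²/2g = 6.539 m
Total head H = z + h_f = 20.1 + 6.539 = 26.64 m
P_hyd = ρgQH = 998.7·9.81·0.271·26.64 = 70.73 kW

P_hyd ≈ 70.7 kW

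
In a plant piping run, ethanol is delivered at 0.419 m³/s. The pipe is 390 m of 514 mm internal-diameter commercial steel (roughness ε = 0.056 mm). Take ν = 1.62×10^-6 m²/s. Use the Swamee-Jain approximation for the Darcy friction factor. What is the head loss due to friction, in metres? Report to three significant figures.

V = 4Q/(πD²) = 4·0.419/(π·0.514²) = 2.019 m/s
Re = VD/ν = 2.019·0.514/1.62×10^-6 = 6.41×10^5 → turbulent
ε/D = 0.056/514 = 1.09×10^-4
Swamee-Jain: f = 0.01419
h_f = f(L/D)V²/(2g) = 0.01419·(390/0.514)·2.019²/(2·9.81) = 2.238 m

h_f ≈ 2.24 m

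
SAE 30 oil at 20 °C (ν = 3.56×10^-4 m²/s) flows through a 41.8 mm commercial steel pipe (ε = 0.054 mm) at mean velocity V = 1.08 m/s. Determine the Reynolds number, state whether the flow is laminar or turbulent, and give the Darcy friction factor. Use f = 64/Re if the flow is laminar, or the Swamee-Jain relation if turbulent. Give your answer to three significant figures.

Re ≈ 127; laminar; f = 64/Re ≈ 0.505

Re = VD/ν = 1.080·0.0418/3.56×10^-4 = 127
Re < 2300 → laminar → f = 64/Re = 0.5047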